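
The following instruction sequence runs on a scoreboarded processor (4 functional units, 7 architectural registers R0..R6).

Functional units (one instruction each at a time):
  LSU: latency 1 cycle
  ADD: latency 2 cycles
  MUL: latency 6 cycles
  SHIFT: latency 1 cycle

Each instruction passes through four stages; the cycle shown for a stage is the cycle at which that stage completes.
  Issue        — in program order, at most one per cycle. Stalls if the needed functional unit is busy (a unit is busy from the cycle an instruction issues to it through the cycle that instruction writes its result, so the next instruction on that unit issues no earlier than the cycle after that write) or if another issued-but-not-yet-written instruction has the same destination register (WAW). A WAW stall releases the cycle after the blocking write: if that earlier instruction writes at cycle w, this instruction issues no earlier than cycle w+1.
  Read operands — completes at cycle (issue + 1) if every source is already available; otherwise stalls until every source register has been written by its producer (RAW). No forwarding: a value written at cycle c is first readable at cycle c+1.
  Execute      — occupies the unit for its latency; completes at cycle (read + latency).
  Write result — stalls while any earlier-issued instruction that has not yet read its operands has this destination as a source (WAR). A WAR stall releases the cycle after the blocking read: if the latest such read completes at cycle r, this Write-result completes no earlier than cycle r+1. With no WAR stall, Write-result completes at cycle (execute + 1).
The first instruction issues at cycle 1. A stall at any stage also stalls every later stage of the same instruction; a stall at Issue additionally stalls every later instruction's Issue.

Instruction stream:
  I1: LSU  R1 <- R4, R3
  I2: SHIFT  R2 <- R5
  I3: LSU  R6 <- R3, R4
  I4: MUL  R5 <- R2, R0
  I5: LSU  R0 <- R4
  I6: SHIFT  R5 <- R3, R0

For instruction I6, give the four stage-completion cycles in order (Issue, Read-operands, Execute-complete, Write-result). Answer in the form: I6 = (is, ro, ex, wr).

I6 = (15, 16, 17, 18)

I1: IS=1 RO=2 EX=3 WR=4
I2: IS=2 RO=3 EX=4 WR=5
I3: IS=5 RO=6 EX=7 WR=8  [struct: LSU busy until I1 writes@4]
I4: IS=6 RO=7 EX=13 WR=14
I5: IS=9 RO=10 EX=11 WR=12  [struct: LSU busy until I3 writes@8]
I6: IS=15 RO=16 EX=17 WR=18  [WAW R5: wait I4 write@14]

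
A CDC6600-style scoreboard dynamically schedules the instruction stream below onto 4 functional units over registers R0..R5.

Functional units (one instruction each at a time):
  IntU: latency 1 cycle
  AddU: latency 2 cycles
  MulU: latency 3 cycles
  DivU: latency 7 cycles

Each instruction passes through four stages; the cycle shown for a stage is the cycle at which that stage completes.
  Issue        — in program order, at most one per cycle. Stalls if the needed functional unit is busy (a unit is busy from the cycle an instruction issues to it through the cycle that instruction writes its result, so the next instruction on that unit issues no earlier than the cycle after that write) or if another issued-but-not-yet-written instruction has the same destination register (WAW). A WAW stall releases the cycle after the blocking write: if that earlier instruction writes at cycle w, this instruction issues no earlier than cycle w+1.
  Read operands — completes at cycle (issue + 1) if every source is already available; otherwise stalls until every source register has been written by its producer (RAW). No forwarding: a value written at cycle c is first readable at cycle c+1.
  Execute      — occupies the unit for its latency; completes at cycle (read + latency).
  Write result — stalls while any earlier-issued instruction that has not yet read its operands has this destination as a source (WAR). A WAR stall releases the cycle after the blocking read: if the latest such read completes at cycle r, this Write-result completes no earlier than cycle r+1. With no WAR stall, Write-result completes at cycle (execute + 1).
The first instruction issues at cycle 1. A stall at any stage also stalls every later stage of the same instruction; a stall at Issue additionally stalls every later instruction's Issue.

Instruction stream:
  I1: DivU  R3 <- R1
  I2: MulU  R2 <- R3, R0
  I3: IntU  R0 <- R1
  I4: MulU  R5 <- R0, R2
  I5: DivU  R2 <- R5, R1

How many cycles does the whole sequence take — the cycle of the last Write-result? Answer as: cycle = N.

cycle = 30

t=1  I1 issues→DivU
t=2  I1 reads, I2 issues→MulU
t=3  I3 issues→IntU
t=4  I3 reads
t=5  I3 exec-done
t=9  I1 exec-done
t=10  I1 writes R3
t=11  I2 reads
t=12  I3 writes R0
t=14  I2 exec-done
t=15  I2 writes R2
t=16  I4 issues→MulU
t=17  I4 reads, I5 issues→DivU
t=20  I4 exec-done
t=21  I4 writes R5
t=22  I5 reads
t=29  I5 exec-done
t=30  I5 writes R2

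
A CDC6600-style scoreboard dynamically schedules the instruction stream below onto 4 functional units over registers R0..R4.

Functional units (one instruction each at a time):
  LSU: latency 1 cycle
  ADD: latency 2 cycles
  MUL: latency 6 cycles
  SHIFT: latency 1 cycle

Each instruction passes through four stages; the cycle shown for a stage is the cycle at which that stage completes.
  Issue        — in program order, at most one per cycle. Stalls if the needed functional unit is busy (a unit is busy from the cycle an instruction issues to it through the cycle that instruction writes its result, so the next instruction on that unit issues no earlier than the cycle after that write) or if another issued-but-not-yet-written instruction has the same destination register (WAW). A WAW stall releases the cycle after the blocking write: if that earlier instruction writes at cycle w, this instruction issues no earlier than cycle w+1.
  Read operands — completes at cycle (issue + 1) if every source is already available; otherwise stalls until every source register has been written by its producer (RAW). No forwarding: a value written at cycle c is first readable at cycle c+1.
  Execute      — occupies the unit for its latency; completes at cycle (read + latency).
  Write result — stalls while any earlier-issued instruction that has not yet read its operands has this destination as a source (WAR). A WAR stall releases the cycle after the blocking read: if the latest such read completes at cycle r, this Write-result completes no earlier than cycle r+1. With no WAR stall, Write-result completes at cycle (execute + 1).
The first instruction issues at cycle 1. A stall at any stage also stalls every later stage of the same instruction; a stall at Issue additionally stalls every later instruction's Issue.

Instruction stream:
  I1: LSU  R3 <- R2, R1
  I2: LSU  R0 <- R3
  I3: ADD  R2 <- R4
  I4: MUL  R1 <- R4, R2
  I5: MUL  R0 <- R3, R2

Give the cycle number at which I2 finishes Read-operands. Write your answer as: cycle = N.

I1  is:1  ro:2  ex:3  wr:4
I2  is:5  ro:6  ex:7  wr:8  — struct: LSU busy until I1 writes@4
I3  is:6  ro:7  ex:9  wr:10
I4  is:7  ro:11  ex:17  wr:18  — RAW R2: wait I3 write@10
I5  is:19  ro:20  ex:26  wr:27  — struct: MUL busy until I4 writes@18

cycle = 6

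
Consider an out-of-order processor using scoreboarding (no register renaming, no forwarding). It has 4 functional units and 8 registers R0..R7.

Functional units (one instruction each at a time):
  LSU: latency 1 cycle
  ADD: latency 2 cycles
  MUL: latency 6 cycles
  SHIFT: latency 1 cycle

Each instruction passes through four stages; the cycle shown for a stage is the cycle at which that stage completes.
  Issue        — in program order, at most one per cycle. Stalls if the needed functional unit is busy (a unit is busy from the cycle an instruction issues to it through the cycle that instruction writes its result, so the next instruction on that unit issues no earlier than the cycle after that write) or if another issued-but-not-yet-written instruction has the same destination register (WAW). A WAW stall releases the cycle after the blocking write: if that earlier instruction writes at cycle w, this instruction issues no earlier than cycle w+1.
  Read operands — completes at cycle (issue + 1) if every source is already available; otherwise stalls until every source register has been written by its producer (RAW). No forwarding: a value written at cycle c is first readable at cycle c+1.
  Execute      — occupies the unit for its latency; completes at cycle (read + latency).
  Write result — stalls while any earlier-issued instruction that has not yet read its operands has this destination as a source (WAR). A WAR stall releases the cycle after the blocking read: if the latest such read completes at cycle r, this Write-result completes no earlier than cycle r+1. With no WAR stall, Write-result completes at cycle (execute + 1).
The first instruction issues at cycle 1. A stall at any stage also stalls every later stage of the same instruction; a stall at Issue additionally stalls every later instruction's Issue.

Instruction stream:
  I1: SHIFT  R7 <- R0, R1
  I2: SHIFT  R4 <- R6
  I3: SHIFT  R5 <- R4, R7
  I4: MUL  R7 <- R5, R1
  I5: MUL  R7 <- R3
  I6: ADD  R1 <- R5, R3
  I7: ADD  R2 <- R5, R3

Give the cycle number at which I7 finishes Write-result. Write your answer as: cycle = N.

cycle = 31

c1: I1→SHIFT
c2: I1 RO
c3: I1 EX
c4: I1 WR R7
c5: I2→SHIFT
c6: I2 RO
c7: I2 EX
c8: I2 WR R4
c9: I3→SHIFT
c10: I3 RO | I4→MUL
c11: I3 EX
c12: I3 WR R5
c13: I4 RO
c19: I4 EX
c20: I4 WR R7
c21: I5→MUL
c22: I5 RO | I6→ADD
c23: I6 RO
c25: I6 EX
c26: I6 WR R1
c27: I7→ADD
c28: I5 EX | I7 RO
c29: I5 WR R7
c30: I7 EX
c31: I7 WR R2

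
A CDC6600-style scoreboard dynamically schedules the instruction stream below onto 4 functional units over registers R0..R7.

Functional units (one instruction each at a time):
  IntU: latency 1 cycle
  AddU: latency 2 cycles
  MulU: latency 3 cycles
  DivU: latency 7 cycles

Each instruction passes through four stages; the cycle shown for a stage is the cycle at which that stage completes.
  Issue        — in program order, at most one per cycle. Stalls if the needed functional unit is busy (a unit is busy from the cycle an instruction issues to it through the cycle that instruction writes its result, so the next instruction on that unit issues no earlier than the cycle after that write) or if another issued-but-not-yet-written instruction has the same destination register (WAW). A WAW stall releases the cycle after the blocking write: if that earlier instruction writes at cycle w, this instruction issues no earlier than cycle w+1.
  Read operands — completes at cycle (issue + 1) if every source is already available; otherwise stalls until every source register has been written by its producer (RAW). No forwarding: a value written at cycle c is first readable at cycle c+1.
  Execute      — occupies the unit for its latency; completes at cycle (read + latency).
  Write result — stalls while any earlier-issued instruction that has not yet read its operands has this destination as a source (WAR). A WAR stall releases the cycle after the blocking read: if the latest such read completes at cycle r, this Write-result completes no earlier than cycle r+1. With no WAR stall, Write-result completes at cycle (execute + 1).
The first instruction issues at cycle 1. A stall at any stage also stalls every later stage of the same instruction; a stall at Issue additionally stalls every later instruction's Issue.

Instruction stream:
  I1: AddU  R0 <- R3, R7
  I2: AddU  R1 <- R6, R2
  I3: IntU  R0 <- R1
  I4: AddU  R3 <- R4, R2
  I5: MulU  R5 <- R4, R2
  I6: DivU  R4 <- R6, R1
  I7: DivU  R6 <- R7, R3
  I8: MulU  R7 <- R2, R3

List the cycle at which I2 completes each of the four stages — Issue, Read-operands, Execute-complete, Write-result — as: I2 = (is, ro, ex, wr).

c1: I1→AddU
c2: I1 RO
c4: I1 EX
c5: I1 WR R0
c6: I2→AddU
c7: I2 RO; I3→IntU
c9: I2 EX
c10: I2 WR R1
c11: I3 RO; I4→AddU
c12: I3 EX; I4 RO; I5→MulU
c13: I3 WR R0; I5 RO; I6→DivU
c14: I4 EX; I6 RO
c15: I4 WR R3
c16: I5 EX
c17: I5 WR R5
c21: I6 EX
c22: I6 WR R4
c23: I7→DivU
c24: I7 RO; I8→MulU
c25: I8 RO
c28: I8 EX
c29: I8 WR R7
c31: I7 EX
c32: I7 WR R6

I2 = (6, 7, 9, 10)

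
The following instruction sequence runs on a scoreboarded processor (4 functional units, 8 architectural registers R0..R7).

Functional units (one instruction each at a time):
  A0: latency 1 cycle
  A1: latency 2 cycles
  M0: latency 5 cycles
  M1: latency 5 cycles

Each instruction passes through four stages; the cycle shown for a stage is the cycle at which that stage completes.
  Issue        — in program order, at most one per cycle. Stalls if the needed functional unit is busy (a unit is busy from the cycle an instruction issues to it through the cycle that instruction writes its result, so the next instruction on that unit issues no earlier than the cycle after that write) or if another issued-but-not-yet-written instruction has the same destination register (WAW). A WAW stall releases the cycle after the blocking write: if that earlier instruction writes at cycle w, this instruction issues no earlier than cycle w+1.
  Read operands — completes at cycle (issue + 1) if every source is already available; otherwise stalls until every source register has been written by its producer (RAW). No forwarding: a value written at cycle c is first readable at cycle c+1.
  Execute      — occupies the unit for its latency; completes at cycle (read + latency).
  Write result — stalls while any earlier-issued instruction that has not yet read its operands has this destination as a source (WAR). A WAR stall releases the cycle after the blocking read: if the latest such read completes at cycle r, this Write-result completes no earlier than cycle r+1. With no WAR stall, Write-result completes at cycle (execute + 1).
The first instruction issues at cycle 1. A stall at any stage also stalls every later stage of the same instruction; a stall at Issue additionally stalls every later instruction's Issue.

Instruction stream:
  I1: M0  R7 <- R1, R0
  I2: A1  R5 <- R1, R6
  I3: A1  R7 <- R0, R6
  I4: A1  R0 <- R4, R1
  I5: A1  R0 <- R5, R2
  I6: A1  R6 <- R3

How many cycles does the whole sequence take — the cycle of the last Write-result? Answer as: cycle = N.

cycle 1: I1 dispatched to M0
cycle 2: I1 operands ready, I2 dispatched to A1
cycle 3: I2 operands ready
cycle 5: I2 complete
cycle 6: R5←I2
cycle 7: I1 complete
cycle 8: R7←I1
cycle 9: I3 dispatched to A1
cycle 10: I3 operands ready
cycle 12: I3 complete
cycle 13: R7←I3
cycle 14: I4 dispatched to A1
cycle 15: I4 operands ready
cycle 17: I4 complete
cycle 18: R0←I4
cycle 19: I5 dispatched to A1
cycle 20: I5 operands ready
cycle 22: I5 complete
cycle 23: R0←I5
cycle 24: I6 dispatched to A1
cycle 25: I6 operands ready
cycle 27: I6 complete
cycle 28: R6←I6

cycle = 28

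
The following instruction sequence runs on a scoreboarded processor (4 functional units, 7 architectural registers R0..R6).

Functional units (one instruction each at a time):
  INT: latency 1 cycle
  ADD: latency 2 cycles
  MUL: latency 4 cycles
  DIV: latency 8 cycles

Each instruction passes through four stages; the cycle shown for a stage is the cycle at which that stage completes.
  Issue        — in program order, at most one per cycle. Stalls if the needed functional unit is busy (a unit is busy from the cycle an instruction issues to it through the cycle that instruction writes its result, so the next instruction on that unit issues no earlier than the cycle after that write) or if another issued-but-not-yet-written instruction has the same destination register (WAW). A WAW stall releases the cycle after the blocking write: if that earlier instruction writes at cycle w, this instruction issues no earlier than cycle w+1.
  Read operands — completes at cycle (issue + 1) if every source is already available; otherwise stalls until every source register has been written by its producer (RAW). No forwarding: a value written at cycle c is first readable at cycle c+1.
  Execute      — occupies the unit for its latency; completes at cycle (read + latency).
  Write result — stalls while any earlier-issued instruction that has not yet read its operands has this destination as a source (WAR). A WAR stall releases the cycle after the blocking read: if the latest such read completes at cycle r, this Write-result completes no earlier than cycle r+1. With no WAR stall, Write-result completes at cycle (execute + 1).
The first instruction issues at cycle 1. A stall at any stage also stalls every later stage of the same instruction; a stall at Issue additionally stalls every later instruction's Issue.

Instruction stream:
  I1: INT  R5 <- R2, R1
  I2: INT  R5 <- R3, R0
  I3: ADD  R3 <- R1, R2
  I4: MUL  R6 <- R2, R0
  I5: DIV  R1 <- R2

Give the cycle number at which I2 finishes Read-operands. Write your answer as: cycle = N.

cycle = 6

I1 -> (1, 2, 3, 4)
I2 -> (5, 6, 7, 8)  // struct: INT busy until I1 writes@4
I3 -> (6, 7, 9, 10)
I4 -> (7, 8, 12, 13)
I5 -> (8, 9, 17, 18)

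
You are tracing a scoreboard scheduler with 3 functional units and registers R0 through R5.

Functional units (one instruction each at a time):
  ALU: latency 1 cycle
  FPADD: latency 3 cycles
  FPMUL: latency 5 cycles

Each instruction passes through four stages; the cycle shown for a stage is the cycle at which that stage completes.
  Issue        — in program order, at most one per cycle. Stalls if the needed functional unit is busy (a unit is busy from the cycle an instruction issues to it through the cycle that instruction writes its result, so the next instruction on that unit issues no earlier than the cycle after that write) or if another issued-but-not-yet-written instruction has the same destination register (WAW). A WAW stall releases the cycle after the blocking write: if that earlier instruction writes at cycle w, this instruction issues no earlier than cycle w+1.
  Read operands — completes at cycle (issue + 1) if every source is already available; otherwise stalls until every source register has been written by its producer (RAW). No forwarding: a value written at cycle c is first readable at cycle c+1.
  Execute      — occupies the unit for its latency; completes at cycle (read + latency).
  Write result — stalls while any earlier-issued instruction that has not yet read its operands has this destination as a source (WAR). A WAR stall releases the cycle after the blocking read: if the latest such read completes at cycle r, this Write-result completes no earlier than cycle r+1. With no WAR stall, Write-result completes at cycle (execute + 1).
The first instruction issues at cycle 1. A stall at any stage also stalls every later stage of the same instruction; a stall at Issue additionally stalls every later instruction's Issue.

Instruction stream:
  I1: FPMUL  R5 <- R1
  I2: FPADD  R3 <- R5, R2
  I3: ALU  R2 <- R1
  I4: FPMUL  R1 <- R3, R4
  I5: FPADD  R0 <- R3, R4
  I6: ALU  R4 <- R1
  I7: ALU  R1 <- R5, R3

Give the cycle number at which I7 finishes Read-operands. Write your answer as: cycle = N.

[I1] 1/2/7/8
[I2] 2/9/12/13  (RAW R5: wait I1 write@8)
[I3] 3/4/5/10  (WAR R2: wait I2 read@9)
[I4] 9/14/19/20  (struct: FPMUL busy until I1 writes@8; RAW R3: wait I2 write@13)
[I5] 14/15/18/19  (struct: FPADD busy until I2 writes@13)
[I6] 15/21/22/23  (RAW R1: wait I4 write@20)
[I7] 24/25/26/27  (struct: ALU busy until I6 writes@23)

cycle = 25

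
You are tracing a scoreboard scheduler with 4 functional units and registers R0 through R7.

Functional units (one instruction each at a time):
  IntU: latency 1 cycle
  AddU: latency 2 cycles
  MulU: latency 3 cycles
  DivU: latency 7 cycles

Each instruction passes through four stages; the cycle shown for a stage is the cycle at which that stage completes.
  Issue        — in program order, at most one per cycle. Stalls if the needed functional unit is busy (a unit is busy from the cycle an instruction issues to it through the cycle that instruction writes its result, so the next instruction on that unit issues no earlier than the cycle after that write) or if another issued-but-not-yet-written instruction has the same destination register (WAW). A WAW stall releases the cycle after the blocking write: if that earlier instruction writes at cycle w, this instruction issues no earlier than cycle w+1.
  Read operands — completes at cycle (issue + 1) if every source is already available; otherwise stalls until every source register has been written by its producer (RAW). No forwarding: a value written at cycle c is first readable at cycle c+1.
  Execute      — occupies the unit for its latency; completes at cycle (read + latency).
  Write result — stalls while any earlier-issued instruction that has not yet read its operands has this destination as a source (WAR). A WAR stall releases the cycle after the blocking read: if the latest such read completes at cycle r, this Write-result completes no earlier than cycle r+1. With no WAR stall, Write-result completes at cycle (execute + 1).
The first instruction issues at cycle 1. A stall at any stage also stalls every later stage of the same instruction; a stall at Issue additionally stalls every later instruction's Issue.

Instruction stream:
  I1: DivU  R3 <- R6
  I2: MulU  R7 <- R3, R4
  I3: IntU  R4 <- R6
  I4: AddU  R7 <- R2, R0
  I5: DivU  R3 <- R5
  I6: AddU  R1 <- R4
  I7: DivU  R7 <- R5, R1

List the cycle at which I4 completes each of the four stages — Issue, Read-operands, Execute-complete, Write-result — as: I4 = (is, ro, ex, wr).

I4 = (16, 17, 19, 20)

[I1] 1/2/9/10
[I2] 2/11/14/15  (RAW R3: wait I1 write@10)
[I3] 3/4/5/12  (WAR R4: wait I2 read@11)
[I4] 16/17/19/20  (WAW R7: wait I2 write@15)
[I5] 17/18/25/26
[I6] 21/22/24/25  (struct: AddU busy until I4 writes@20)
[I7] 27/28/35/36  (struct: DivU busy until I5 writes@26)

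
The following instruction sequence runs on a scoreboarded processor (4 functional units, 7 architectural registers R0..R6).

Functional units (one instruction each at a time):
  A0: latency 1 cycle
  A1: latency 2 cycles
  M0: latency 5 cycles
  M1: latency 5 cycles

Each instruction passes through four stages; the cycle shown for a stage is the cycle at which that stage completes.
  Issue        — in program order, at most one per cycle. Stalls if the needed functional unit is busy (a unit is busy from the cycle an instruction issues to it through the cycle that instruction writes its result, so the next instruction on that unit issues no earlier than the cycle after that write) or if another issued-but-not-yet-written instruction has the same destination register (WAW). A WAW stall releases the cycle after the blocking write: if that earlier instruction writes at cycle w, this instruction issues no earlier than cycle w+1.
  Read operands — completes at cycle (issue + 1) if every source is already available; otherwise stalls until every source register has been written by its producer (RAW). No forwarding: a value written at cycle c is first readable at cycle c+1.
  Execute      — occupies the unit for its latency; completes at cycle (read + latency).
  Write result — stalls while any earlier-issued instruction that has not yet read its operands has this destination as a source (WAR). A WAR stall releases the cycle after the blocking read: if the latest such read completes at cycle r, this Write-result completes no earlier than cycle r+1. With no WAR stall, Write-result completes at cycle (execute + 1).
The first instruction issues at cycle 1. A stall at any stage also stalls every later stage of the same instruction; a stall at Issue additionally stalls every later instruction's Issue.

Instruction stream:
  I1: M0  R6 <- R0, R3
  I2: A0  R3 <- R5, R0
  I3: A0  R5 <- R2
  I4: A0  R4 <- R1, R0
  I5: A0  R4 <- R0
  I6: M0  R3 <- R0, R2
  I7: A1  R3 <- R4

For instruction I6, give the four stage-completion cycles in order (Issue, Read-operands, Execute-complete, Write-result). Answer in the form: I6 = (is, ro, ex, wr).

I6 = (15, 16, 21, 22)

I1 -> (1, 2, 7, 8)
I2 -> (2, 3, 4, 5)
I3 -> (6, 7, 8, 9)  // struct: A0 busy until I2 writes@5
I4 -> (10, 11, 12, 13)  // struct: A0 busy until I3 writes@9
I5 -> (14, 15, 16, 17)  // struct: A0 busy until I4 writes@13
I6 -> (15, 16, 21, 22)
I7 -> (23, 24, 26, 27)  // WAW R3: wait I6 write@22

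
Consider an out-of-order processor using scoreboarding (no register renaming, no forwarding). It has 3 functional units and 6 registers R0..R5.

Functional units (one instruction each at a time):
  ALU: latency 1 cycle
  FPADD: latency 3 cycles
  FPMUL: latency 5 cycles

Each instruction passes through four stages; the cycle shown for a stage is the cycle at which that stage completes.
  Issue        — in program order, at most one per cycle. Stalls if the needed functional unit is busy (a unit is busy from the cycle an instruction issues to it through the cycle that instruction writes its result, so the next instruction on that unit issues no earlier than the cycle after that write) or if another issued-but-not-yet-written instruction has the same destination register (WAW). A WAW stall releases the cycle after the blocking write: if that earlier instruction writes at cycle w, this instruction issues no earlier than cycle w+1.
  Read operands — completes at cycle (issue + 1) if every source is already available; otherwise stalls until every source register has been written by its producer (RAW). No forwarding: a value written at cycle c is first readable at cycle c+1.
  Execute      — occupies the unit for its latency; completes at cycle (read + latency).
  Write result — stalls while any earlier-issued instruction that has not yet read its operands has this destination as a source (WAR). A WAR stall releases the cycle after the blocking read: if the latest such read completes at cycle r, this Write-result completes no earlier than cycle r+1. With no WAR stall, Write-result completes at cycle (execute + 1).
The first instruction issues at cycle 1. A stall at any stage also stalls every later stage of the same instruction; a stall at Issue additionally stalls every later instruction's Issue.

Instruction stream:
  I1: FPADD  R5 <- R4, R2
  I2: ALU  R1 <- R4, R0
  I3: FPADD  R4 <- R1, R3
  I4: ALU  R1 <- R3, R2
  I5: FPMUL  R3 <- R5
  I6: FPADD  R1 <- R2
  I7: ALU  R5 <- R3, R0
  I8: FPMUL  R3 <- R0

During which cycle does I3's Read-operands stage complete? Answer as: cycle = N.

cycle = 8

[1] I1→FPADD
[2] I1 RO, I2→ALU
[3] I2 RO
[4] I2 EX
[5] I1 EX, I2 WR R1
[6] I1 WR R5
[7] I3→FPADD
[8] I3 RO, I4→ALU
[9] I4 RO, I5→FPMUL
[10] I4 EX, I5 RO
[11] I3 EX, I4 WR R1
[12] I3 WR R4
[13] I6→FPADD
[14] I6 RO, I7→ALU
[15] I5 EX
[16] I5 WR R3
[17] I6 EX, I7 RO, I8→FPMUL
[18] I6 WR R1, I7 EX, I8 RO
[19] I7 WR R5
[23] I8 EX
[24] I8 WR R3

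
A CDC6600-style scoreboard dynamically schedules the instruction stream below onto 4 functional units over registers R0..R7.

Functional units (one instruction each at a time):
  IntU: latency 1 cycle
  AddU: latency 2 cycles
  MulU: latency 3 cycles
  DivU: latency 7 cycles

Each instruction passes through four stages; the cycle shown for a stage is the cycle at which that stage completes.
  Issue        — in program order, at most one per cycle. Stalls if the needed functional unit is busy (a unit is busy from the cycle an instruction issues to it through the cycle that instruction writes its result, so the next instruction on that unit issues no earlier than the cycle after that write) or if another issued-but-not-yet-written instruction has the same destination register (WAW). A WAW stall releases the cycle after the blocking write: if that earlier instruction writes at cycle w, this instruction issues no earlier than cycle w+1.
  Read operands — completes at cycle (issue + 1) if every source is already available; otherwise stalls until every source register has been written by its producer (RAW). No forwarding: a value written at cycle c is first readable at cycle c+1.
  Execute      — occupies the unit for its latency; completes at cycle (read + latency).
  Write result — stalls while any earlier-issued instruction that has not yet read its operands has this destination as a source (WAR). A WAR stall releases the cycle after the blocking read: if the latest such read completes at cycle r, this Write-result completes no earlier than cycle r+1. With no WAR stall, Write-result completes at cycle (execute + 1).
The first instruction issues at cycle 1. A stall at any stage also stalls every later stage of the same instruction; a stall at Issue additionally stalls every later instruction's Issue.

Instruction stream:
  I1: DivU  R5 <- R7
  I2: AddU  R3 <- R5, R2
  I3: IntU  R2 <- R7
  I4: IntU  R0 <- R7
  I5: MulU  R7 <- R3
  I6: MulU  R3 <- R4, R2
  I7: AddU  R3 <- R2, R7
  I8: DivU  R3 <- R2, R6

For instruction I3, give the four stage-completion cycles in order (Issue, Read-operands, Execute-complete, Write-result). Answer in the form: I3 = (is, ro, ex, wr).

1) issue 1, read 2, done 9, write 10
2) issue 2, read 11, done 13, write 14  <RAW R5: wait I1 write@10>
3) issue 3, read 4, done 5, write 12  <WAR R2: wait I2 read@11>
4) issue 13, read 14, done 15, write 16  <struct: IntU busy until I3 writes@12>
5) issue 14, read 15, done 18, write 19
6) issue 20, read 21, done 24, write 25  <struct: MulU busy until I5 writes@19>
7) issue 26, read 27, done 29, write 30  <WAW R3: wait I6 write@25>
8) issue 31, read 32, done 39, write 40  <WAW R3: wait I7 write@30>

I3 = (3, 4, 5, 12)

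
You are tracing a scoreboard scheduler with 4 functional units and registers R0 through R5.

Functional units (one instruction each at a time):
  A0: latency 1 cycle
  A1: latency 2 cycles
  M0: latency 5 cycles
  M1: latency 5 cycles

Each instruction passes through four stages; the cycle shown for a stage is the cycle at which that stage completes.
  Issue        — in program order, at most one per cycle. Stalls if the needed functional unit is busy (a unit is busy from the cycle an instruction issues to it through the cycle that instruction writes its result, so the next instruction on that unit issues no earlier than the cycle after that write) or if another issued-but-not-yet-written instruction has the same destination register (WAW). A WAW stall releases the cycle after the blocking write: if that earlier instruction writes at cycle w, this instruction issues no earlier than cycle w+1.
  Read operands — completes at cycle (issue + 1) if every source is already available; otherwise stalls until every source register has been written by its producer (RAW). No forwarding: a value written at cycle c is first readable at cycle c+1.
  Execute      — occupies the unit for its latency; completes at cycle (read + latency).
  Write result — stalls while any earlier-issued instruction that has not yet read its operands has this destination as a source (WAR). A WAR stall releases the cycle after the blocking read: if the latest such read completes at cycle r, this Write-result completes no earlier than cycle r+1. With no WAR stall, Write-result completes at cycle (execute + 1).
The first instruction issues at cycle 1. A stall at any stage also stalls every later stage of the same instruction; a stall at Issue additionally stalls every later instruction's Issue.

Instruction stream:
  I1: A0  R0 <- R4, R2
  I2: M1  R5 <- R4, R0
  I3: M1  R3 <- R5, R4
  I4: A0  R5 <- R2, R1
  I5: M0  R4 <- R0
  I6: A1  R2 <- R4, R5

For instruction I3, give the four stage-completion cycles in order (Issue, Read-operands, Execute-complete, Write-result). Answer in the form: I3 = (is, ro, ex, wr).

cycle 1: issue I1 (A0)
cycle 2: I1 read-ops; issue I2 (M1)
cycle 3: I1 finished on A0
cycle 4: I1→R0
cycle 5: I2 read-ops
cycle 10: I2 finished on M1
cycle 11: I2→R5
cycle 12: issue I3 (M1)
cycle 13: I3 read-ops; issue I4 (A0)
cycle 14: I4 read-ops; issue I5 (M0)
cycle 15: I4 finished on A0; I5 read-ops; issue I6 (A1)
cycle 16: I4→R5
cycle 18: I3 finished on M1
cycle 19: I3→R3
cycle 20: I5 finished on M0
cycle 21: I5→R4
cycle 22: I6 read-ops
cycle 24: I6 finished on A1
cycle 25: I6→R2

I3 = (12, 13, 18, 19)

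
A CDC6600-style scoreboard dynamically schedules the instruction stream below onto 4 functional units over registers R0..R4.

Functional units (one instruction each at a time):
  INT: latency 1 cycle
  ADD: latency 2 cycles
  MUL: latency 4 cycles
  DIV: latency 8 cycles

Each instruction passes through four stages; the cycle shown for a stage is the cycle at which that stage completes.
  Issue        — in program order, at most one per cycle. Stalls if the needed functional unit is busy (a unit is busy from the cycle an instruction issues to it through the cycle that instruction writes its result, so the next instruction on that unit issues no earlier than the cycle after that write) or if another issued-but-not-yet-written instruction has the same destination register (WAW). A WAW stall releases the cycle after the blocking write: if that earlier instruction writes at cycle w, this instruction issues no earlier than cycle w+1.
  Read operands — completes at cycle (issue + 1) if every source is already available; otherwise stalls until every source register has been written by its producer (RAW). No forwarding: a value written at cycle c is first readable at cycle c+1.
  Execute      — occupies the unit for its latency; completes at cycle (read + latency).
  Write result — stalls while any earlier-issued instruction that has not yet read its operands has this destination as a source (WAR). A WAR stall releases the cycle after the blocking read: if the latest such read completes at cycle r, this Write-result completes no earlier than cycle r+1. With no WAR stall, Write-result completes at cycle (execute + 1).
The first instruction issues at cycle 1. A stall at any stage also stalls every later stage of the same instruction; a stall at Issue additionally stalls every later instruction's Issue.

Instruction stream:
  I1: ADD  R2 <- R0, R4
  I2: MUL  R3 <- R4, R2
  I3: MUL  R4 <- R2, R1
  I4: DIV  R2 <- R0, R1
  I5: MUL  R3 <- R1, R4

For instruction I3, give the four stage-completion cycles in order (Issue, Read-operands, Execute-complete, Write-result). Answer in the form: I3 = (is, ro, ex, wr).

t=1  issue I1 (ADD)
t=2  I1 read-ops | issue I2 (MUL)
t=4  I1 finished on ADD
t=5  I1→R2
t=6  I2 read-ops
t=10  I2 finished on MUL
t=11  I2→R3
t=12  issue I3 (MUL)
t=13  I3 read-ops | issue I4 (DIV)
t=14  I4 read-ops
t=17  I3 finished on MUL
t=18  I3→R4
t=19  issue I5 (MUL)
t=20  I5 read-ops
t=22  I4 finished on DIV
t=23  I4→R2
t=24  I5 finished on MUL
t=25  I5→R3

I3 = (12, 13, 17, 18)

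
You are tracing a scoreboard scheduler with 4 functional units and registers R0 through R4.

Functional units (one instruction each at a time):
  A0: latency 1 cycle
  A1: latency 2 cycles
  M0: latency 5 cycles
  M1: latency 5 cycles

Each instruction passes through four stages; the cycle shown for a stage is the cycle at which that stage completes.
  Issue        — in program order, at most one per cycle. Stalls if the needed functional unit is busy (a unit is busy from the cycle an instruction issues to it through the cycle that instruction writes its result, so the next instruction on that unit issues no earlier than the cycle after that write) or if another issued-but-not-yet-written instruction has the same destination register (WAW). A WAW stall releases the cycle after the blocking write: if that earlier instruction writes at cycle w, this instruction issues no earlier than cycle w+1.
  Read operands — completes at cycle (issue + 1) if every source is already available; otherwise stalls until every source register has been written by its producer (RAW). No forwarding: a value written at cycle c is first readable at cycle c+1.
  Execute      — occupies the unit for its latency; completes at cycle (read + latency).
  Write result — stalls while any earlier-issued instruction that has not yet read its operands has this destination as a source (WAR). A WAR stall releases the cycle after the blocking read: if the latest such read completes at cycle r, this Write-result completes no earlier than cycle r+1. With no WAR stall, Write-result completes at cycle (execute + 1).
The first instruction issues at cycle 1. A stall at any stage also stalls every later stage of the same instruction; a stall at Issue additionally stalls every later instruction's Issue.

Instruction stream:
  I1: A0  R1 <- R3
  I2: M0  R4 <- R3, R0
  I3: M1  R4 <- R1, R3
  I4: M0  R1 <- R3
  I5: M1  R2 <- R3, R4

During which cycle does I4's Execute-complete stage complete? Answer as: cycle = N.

cycle 1: I1 issues→A0
cycle 2: I1 reads, I2 issues→M0
cycle 3: I1 exec-done, I2 reads
cycle 4: I1 writes R1
cycle 8: I2 exec-done
cycle 9: I2 writes R4
cycle 10: I3 issues→M1
cycle 11: I3 reads, I4 issues→M0
cycle 12: I4 reads
cycle 16: I3 exec-done
cycle 17: I3 writes R4, I4 exec-done
cycle 18: I4 writes R1, I5 issues→M1
cycle 19: I5 reads
cycle 24: I5 exec-done
cycle 25: I5 writes R2

cycle = 17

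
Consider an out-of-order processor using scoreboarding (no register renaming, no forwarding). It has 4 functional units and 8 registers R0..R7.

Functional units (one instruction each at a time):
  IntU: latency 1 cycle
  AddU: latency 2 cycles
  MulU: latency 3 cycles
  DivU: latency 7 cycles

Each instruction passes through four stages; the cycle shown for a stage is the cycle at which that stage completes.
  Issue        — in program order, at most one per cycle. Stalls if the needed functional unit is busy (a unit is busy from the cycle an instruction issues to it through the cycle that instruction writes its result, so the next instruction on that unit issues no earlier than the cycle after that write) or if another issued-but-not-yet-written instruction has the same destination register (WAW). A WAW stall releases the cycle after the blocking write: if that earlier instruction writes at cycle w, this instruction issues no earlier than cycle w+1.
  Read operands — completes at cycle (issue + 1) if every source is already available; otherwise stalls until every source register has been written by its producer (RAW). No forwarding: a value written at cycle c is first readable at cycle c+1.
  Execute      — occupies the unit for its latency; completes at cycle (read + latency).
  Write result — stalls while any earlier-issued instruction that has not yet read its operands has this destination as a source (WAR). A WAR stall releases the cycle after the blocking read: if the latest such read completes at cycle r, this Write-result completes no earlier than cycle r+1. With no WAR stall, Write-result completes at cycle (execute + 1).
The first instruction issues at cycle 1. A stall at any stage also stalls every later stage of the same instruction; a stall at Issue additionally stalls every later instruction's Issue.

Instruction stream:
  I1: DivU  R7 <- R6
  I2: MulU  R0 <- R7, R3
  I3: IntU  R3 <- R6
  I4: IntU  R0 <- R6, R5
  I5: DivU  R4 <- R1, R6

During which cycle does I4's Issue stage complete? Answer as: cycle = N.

I1 -> (1, 2, 9, 10)
I2 -> (2, 11, 14, 15)  // RAW R7: wait I1 write@10
I3 -> (3, 4, 5, 12)  // WAR R3: wait I2 read@11
I4 -> (16, 17, 18, 19)  // WAW R0: wait I2 write@15
I5 -> (17, 18, 25, 26)

cycle = 16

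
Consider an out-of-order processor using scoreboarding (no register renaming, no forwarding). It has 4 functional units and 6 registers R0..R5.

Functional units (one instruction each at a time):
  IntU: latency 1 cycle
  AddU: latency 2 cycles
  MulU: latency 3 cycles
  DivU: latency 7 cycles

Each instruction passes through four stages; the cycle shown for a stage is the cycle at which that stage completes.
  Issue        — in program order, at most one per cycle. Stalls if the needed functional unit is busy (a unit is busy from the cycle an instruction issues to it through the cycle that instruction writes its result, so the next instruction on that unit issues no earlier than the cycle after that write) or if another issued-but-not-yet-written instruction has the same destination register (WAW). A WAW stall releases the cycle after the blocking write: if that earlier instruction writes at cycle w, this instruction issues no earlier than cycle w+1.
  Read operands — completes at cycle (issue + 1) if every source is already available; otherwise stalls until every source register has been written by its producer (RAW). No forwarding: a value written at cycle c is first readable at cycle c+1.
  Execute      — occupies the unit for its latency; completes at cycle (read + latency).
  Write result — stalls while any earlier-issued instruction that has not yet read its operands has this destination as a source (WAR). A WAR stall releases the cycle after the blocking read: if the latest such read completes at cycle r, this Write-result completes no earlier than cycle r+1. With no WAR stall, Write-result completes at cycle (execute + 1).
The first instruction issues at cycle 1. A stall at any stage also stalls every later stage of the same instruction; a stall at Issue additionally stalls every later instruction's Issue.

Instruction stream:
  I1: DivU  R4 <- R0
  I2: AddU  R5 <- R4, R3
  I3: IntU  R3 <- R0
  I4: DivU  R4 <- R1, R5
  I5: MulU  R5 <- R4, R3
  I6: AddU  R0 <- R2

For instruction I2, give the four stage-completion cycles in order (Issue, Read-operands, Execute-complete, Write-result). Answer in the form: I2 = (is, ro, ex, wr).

I1  is:1  ro:2  ex:9  wr:10
I2  is:2  ro:11  ex:13  wr:14  — RAW R4: wait I1 write@10
I3  is:3  ro:4  ex:5  wr:12  — WAR R3: wait I2 read@11
I4  is:11  ro:15  ex:22  wr:23  — struct: DivU busy until I1 writes@10, RAW R5: wait I2 write@14
I5  is:15  ro:24  ex:27  wr:28  — WAW R5: wait I2 write@14, RAW R4: wait I4 write@23
I6  is:16  ro:17  ex:19  wr:20

I2 = (2, 11, 13, 14)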